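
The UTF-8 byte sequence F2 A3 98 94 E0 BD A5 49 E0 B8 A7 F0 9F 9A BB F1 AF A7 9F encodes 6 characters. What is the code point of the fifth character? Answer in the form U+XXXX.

Offset 0: leading byte 0xF2 = 11110010 → 4-byte char #1 = F2 A3 98 94.
Offset 4: leading byte 0xE0 = 11100000 → 3-byte char #2 = E0 BD A5.
Offset 7: leading byte 0x49 = 01001001 → 1-byte char #3 = 49.
Offset 8: leading byte 0xE0 = 11100000 → 3-byte char #4 = E0 B8 A7.
Offset 11: leading byte 0xF0 = 11110000 → 4-byte char #5 = F0 9F 9A BB.
Leading byte 0xF0 = 11110000 matches 11110xxx → 4-byte sequence.
Byte 1: 0xF0 = 11110000, payload 000 (3 bits).
Byte 2: 0x9F = 10011111 (10xxxxxx ✓), payload 011111.
Byte 3: 0x9A = 10011010 (10xxxxxx ✓), payload 011010.
Byte 4: 0xBB = 10111011 (10xxxxxx ✓), payload 111011.
Concatenate: 000011111011010111011 = 0x1F6BB (21 bits → U+1F6BB).

U+1F6BB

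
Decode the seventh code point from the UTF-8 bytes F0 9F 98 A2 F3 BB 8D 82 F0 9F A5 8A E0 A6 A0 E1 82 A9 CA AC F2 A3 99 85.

U+A3645

Offset 0: leading byte 0xF0 = 11110000 → 4-byte char #1 = F0 9F 98 A2.
Offset 4: leading byte 0xF3 = 11110011 → 4-byte char #2 = F3 BB 8D 82.
Offset 8: leading byte 0xF0 = 11110000 → 4-byte char #3 = F0 9F A5 8A.
Offset 12: leading byte 0xE0 = 11100000 → 3-byte char #4 = E0 A6 A0.
Offset 15: leading byte 0xE1 = 11100001 → 3-byte char #5 = E1 82 A9.
Offset 18: leading byte 0xCA = 11001010 → 2-byte char #6 = CA AC.
Offset 20: leading byte 0xF2 = 11110010 → 4-byte char #7 = F2 A3 99 85.
Leading byte 0xF2 = 11110010 matches 11110xxx → 4-byte sequence.
Byte 1: 0xF2 = 11110010, payload 010 (3 bits).
Byte 2: 0xA3 = 10100011 (10xxxxxx ✓), payload 100011.
Byte 3: 0x99 = 10011001 (10xxxxxx ✓), payload 011001.
Byte 4: 0x85 = 10000101 (10xxxxxx ✓), payload 000101.
Concatenate: 010100011011001000101 = 0xA3645 (21 bits → U+A3645).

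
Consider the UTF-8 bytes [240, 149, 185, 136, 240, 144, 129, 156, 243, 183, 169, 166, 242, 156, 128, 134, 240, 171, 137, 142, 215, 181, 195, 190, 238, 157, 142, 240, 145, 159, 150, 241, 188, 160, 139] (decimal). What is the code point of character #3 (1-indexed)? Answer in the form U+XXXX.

Offset 0: leading byte 0xF0 = 11110000 → 4-byte char #1 = F0 95 B9 88.
Offset 4: leading byte 0xF0 = 11110000 → 4-byte char #2 = F0 90 81 9C.
Offset 8: leading byte 0xF3 = 11110011 → 4-byte char #3 = F3 B7 A9 A6.
Leading byte 0xF3 = 11110011 matches 11110xxx → 4-byte sequence.
Byte 1: 0xF3 = 11110011, payload 011 (3 bits).
Byte 2: 0xB7 = 10110111 (10xxxxxx ✓), payload 110111.
Byte 3: 0xA9 = 10101001 (10xxxxxx ✓), payload 101001.
Byte 4: 0xA6 = 10100110 (10xxxxxx ✓), payload 100110.
Concatenate: 011110111101001100110 = 0xF7A66 (21 bits → U+F7A66).

U+F7A66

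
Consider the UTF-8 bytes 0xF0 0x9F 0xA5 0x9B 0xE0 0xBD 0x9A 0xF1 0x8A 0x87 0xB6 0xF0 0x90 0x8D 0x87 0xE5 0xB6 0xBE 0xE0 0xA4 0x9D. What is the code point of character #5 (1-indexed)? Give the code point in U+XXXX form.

Offset 0: leading byte 0xF0 = 11110000 → 4-byte char #1 = F0 9F A5 9B.
Offset 4: leading byte 0xE0 = 11100000 → 3-byte char #2 = E0 BD 9A.
Offset 7: leading byte 0xF1 = 11110001 → 4-byte char #3 = F1 8A 87 B6.
Offset 11: leading byte 0xF0 = 11110000 → 4-byte char #4 = F0 90 8D 87.
Offset 15: leading byte 0xE5 = 11100101 → 3-byte char #5 = E5 B6 BE.
Leading byte 0xE5 = 11100101 matches 1110xxxx → 3-byte sequence.
Byte 1: 0xE5 = 11100101, payload 0101 (4 bits).
Byte 2: 0xB6 = 10110110 (10xxxxxx ✓), payload 110110.
Byte 3: 0xBE = 10111110 (10xxxxxx ✓), payload 111110.
Concatenate: 0101110110111110 = 0x5DBE (16 bits → U+5DBE).

U+5DBE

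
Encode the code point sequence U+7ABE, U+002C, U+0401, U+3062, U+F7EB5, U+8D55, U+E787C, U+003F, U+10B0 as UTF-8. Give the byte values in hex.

U+7ABE: 3-byte form → E7 AA BE.
U+002C: 1-byte form → 2C.
U+0401: 2-byte form → D0 81.
U+3062: 3-byte form → E3 81 A2.
U+F7EB5: 4-byte form → F3 B7 BA B5.
U+8D55: 3-byte form → E8 B5 95.
U+E787C: 4-byte form → F3 A7 A1 BC.
U+003F: 1-byte form → 3F.
U+10B0: 3-byte form → E1 82 B0.
Concatenated (24 bytes): E7 AA BE 2C D0 81 E3 81 A2 F3 B7 BA B5 E8 B5 95 F3 A7 A1 BC 3F E1 82 B0.

E7 AA BE 2C D0 81 E3 81 A2 F3 B7 BA B5 E8 B5 95 F3 A7 A1 BC 3F E1 82 B0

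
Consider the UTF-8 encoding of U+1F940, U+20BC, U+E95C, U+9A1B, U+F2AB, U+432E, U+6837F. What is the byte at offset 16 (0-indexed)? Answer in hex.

U+1F940 → 4-byte form F0 9F A5 80 at offsets 0–3.
U+20BC → 3-byte form E2 82 BC at offsets 4–6.
U+E95C → 3-byte form EE A5 9C at offsets 7–9.
U+9A1B → 3-byte form E9 A8 9B at offsets 10–12.
U+F2AB → 3-byte form EF 8A AB at offsets 13–15.
U+432E → 3-byte form E4 8C AE at offsets 16–18.
Offset 16 falls in char 6's range; it's byte 1 of E4 8C AE = 0xE4.

0xE4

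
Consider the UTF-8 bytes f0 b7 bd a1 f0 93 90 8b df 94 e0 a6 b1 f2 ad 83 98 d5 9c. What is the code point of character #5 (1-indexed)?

U+AD0D8

Offset 0: leading byte 0xF0 = 11110000 → 4-byte char #1 = F0 B7 BD A1.
Offset 4: leading byte 0xF0 = 11110000 → 4-byte char #2 = F0 93 90 8B.
Offset 8: leading byte 0xDF = 11011111 → 2-byte char #3 = DF 94.
Offset 10: leading byte 0xE0 = 11100000 → 3-byte char #4 = E0 A6 B1.
Offset 13: leading byte 0xF2 = 11110010 → 4-byte char #5 = F2 AD 83 98.
Leading byte 0xF2 = 11110010 matches 11110xxx → 4-byte sequence.
Byte 1: 0xF2 = 11110010, payload 010 (3 bits).
Byte 2: 0xAD = 10101101 (10xxxxxx ✓), payload 101101.
Byte 3: 0x83 = 10000011 (10xxxxxx ✓), payload 000011.
Byte 4: 0x98 = 10011000 (10xxxxxx ✓), payload 011000.
Concatenate: 010101101000011011000 = 0xAD0D8 (21 bits → U+AD0D8).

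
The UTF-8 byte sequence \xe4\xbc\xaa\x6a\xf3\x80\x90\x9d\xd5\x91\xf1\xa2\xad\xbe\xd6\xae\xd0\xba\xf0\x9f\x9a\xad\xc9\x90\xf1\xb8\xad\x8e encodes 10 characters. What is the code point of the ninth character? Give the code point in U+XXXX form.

Offset 0: leading byte 0xE4 = 11100100 → 3-byte char #1 = E4 BC AA.
Offset 3: leading byte 0x6A = 01101010 → 1-byte char #2 = 6A.
Offset 4: leading byte 0xF3 = 11110011 → 4-byte char #3 = F3 80 90 9D.
Offset 8: leading byte 0xD5 = 11010101 → 2-byte char #4 = D5 91.
Offset 10: leading byte 0xF1 = 11110001 → 4-byte char #5 = F1 A2 AD BE.
Offset 14: leading byte 0xD6 = 11010110 → 2-byte char #6 = D6 AE.
Offset 16: leading byte 0xD0 = 11010000 → 2-byte char #7 = D0 BA.
Offset 18: leading byte 0xF0 = 11110000 → 4-byte char #8 = F0 9F 9A AD.
Offset 22: leading byte 0xC9 = 11001001 → 2-byte char #9 = C9 90.
Leading byte 0xC9 = 11001001 matches 110xxxxx → 2-byte sequence.
Byte 1: 0xC9 = 11001001, payload 01001 (5 bits).
Byte 2: 0x90 = 10010000 (10xxxxxx ✓), payload 010000.
Concatenate: 01001010000 = 0x250 (11 bits → U+0250).

U+0250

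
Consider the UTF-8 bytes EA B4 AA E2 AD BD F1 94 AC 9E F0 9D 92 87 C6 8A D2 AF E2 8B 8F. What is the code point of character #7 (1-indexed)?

Offset 0: leading byte 0xEA = 11101010 → 3-byte char #1 = EA B4 AA.
Offset 3: leading byte 0xE2 = 11100010 → 3-byte char #2 = E2 AD BD.
Offset 6: leading byte 0xF1 = 11110001 → 4-byte char #3 = F1 94 AC 9E.
Offset 10: leading byte 0xF0 = 11110000 → 4-byte char #4 = F0 9D 92 87.
Offset 14: leading byte 0xC6 = 11000110 → 2-byte char #5 = C6 8A.
Offset 16: leading byte 0xD2 = 11010010 → 2-byte char #6 = D2 AF.
Offset 18: leading byte 0xE2 = 11100010 → 3-byte char #7 = E2 8B 8F.
Leading byte 0xE2 = 11100010 matches 1110xxxx → 3-byte sequence.
Byte 1: 0xE2 = 11100010, payload 0010 (4 bits).
Byte 2: 0x8B = 10001011 (10xxxxxx ✓), payload 001011.
Byte 3: 0x8F = 10001111 (10xxxxxx ✓), payload 001111.
Concatenate: 0010001011001111 = 0x22CF (16 bits → U+22CF).

U+22CF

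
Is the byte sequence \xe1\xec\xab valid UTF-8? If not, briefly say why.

invalid (non-continuation byte where continuation expected)

Leading byte 0xE1 = 11100001 → 3-byte form.
Byte 2 is 0xEC = 11101100, which is not 10xxxxxx — expected a continuation byte.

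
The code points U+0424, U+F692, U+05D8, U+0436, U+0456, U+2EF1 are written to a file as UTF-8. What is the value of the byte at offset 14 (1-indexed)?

1-indexed offset 14 is 0-indexed offset 13.
U+0424 → 2-byte form D0 A4 at offsets 0–1.
U+F692 → 3-byte form EF 9A 92 at offsets 2–4.
U+05D8 → 2-byte form D7 98 at offsets 5–6.
U+0436 → 2-byte form D0 B6 at offsets 7–8.
U+0456 → 2-byte form D1 96 at offsets 9–10.
U+2EF1 → 3-byte form E2 BB B1 at offsets 11–13.
Offset 13 falls in char 6's range; it's byte 3 of E2 BB B1 = 0xB1.

0xB1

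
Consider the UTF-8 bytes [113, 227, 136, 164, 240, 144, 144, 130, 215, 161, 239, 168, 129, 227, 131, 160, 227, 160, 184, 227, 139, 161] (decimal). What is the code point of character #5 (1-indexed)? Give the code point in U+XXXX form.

Offset 0: leading byte 0x71 = 01110001 → 1-byte char #1 = 71.
Offset 1: leading byte 0xE3 = 11100011 → 3-byte char #2 = E3 88 A4.
Offset 4: leading byte 0xF0 = 11110000 → 4-byte char #3 = F0 90 90 82.
Offset 8: leading byte 0xD7 = 11010111 → 2-byte char #4 = D7 A1.
Offset 10: leading byte 0xEF = 11101111 → 3-byte char #5 = EF A8 81.
Leading byte 0xEF = 11101111 matches 1110xxxx → 3-byte sequence.
Byte 1: 0xEF = 11101111, payload 1111 (4 bits).
Byte 2: 0xA8 = 10101000 (10xxxxxx ✓), payload 101000.
Byte 3: 0x81 = 10000001 (10xxxxxx ✓), payload 000001.
Concatenate: 1111101000000001 = 0xFA01 (16 bits → U+FA01).

U+FA01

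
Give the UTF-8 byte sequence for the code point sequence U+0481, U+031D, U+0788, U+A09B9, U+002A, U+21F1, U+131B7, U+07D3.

D2 81 CC 9D DE 88 F2 A0 A6 B9 2A E2 87 B1 F0 93 86 B7 DF 93

U+0481: 2-byte form → D2 81.
U+031D: 2-byte form → CC 9D.
U+0788: 2-byte form → DE 88.
U+A09B9: 4-byte form → F2 A0 A6 B9.
U+002A: 1-byte form → 2A.
U+21F1: 3-byte form → E2 87 B1.
U+131B7: 4-byte form → F0 93 86 B7.
U+07D3: 2-byte form → DF 93.
Concatenated (20 bytes): D2 81 CC 9D DE 88 F2 A0 A6 B9 2A E2 87 B1 F0 93 86 B7 DF 93.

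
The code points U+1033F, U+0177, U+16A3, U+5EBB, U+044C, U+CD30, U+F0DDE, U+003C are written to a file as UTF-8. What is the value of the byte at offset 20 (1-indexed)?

0xB7

1-indexed offset 20 is 0-indexed offset 19.
U+1033F → 4-byte form F0 90 8C BF at offsets 0–3.
U+0177 → 2-byte form C5 B7 at offsets 4–5.
U+16A3 → 3-byte form E1 9A A3 at offsets 6–8.
U+5EBB → 3-byte form E5 BA BB at offsets 9–11.
U+044C → 2-byte form D1 8C at offsets 12–13.
U+CD30 → 3-byte form EC B4 B0 at offsets 14–16.
U+F0DDE → 4-byte form F3 B0 B7 9E at offsets 17–20.
Offset 19 falls in char 7's range; it's byte 3 of F3 B0 B7 9E = 0xB7.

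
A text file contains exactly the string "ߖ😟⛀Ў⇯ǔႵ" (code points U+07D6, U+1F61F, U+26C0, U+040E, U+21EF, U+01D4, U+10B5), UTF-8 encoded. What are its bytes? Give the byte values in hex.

U+07D6: 2-byte form → DF 96.
U+1F61F: 4-byte form → F0 9F 98 9F.
U+26C0: 3-byte form → E2 9B 80.
U+040E: 2-byte form → D0 8E.
U+21EF: 3-byte form → E2 87 AF.
U+01D4: 2-byte form → C7 94.
U+10B5: 3-byte form → E1 82 B5.
Concatenated (19 bytes): DF 96 F0 9F 98 9F E2 9B 80 D0 8E E2 87 AF C7 94 E1 82 B5.

DF 96 F0 9F 98 9F E2 9B 80 D0 8E E2 87 AF C7 94 E1 82 B5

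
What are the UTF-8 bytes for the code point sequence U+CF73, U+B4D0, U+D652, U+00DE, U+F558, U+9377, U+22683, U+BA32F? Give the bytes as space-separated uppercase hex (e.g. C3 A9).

EC BD B3 EB 93 90 ED 99 92 C3 9E EF 95 98 E9 8D B7 F0 A2 9A 83 F2 BA 8C AF

U+CF73: 3-byte form → EC BD B3.
U+B4D0: 3-byte form → EB 93 90.
U+D652: 3-byte form → ED 99 92.
U+00DE: 2-byte form → C3 9E.
U+F558: 3-byte form → EF 95 98.
U+9377: 3-byte form → E9 8D B7.
U+22683: 4-byte form → F0 A2 9A 83.
U+BA32F: 4-byte form → F2 BA 8C AF.
Concatenated (25 bytes): EC BD B3 EB 93 90 ED 99 92 C3 9E EF 95 98 E9 8D B7 F0 A2 9A 83 F2 BA 8C AF.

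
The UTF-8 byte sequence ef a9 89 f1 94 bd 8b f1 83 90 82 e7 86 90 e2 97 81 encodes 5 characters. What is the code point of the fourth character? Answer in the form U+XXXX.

Offset 0: leading byte 0xEF = 11101111 → 3-byte char #1 = EF A9 89.
Offset 3: leading byte 0xF1 = 11110001 → 4-byte char #2 = F1 94 BD 8B.
Offset 7: leading byte 0xF1 = 11110001 → 4-byte char #3 = F1 83 90 82.
Offset 11: leading byte 0xE7 = 11100111 → 3-byte char #4 = E7 86 90.
Leading byte 0xE7 = 11100111 matches 1110xxxx → 3-byte sequence.
Byte 1: 0xE7 = 11100111, payload 0111 (4 bits).
Byte 2: 0x86 = 10000110 (10xxxxxx ✓), payload 000110.
Byte 3: 0x90 = 10010000 (10xxxxxx ✓), payload 010000.
Concatenate: 0111000110010000 = 0x7190 (16 bits → U+7190).

U+7190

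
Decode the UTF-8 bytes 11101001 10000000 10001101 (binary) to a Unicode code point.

U+900D

Leading byte 0xE9 = 11101001 matches 1110xxxx → 3-byte sequence.
Byte 1: 0xE9 = 11101001, payload 1001 (4 bits).
Byte 2: 0x80 = 10000000 (10xxxxxx ✓), payload 000000.
Byte 3: 0x8D = 10001101 (10xxxxxx ✓), payload 001101.
Concatenate: 1001000000001101 = 0x900D (16 bits → U+900D).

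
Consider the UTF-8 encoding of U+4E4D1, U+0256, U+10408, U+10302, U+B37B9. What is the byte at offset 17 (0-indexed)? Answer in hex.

0xB9

U+4E4D1 → 4-byte form F1 8E 93 91 at offsets 0–3.
U+0256 → 2-byte form C9 96 at offsets 4–5.
U+10408 → 4-byte form F0 90 90 88 at offsets 6–9.
U+10302 → 4-byte form F0 90 8C 82 at offsets 10–13.
U+B37B9 → 4-byte form F2 B3 9E B9 at offsets 14–17.
Offset 17 falls in char 5's range; it's byte 4 of F2 B3 9E B9 = 0xB9.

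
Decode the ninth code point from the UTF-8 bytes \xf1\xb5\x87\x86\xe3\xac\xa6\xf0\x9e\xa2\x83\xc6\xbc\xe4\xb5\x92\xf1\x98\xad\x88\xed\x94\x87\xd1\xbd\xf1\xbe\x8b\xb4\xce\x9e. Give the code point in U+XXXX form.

Offset 0: leading byte 0xF1 = 11110001 → 4-byte char #1 = F1 B5 87 86.
Offset 4: leading byte 0xE3 = 11100011 → 3-byte char #2 = E3 AC A6.
Offset 7: leading byte 0xF0 = 11110000 → 4-byte char #3 = F0 9E A2 83.
Offset 11: leading byte 0xC6 = 11000110 → 2-byte char #4 = C6 BC.
Offset 13: leading byte 0xE4 = 11100100 → 3-byte char #5 = E4 B5 92.
Offset 16: leading byte 0xF1 = 11110001 → 4-byte char #6 = F1 98 AD 88.
Offset 20: leading byte 0xED = 11101101 → 3-byte char #7 = ED 94 87.
Offset 23: leading byte 0xD1 = 11010001 → 2-byte char #8 = D1 BD.
Offset 25: leading byte 0xF1 = 11110001 → 4-byte char #9 = F1 BE 8B B4.
Leading byte 0xF1 = 11110001 matches 11110xxx → 4-byte sequence.
Byte 1: 0xF1 = 11110001, payload 001 (3 bits).
Byte 2: 0xBE = 10111110 (10xxxxxx ✓), payload 111110.
Byte 3: 0x8B = 10001011 (10xxxxxx ✓), payload 001011.
Byte 4: 0xB4 = 10110100 (10xxxxxx ✓), payload 110100.
Concatenate: 001111110001011110100 = 0x7E2F4 (21 bits → U+7E2F4).

U+7E2F4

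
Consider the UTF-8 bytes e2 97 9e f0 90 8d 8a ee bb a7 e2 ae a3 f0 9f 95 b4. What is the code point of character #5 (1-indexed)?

Offset 0: leading byte 0xE2 = 11100010 → 3-byte char #1 = E2 97 9E.
Offset 3: leading byte 0xF0 = 11110000 → 4-byte char #2 = F0 90 8D 8A.
Offset 7: leading byte 0xEE = 11101110 → 3-byte char #3 = EE BB A7.
Offset 10: leading byte 0xE2 = 11100010 → 3-byte char #4 = E2 AE A3.
Offset 13: leading byte 0xF0 = 11110000 → 4-byte char #5 = F0 9F 95 B4.
Leading byte 0xF0 = 11110000 matches 11110xxx → 4-byte sequence.
Byte 1: 0xF0 = 11110000, payload 000 (3 bits).
Byte 2: 0x9F = 10011111 (10xxxxxx ✓), payload 011111.
Byte 3: 0x95 = 10010101 (10xxxxxx ✓), payload 010101.
Byte 4: 0xB4 = 10110100 (10xxxxxx ✓), payload 110100.
Concatenate: 000011111010101110100 = 0x1F574 (21 bits → U+1F574).

U+1F574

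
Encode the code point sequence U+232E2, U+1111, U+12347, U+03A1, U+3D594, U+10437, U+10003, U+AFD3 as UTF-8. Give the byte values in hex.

U+232E2: 4-byte form → F0 A3 8B A2.
U+1111: 3-byte form → E1 84 91.
U+12347: 4-byte form → F0 92 8D 87.
U+03A1: 2-byte form → CE A1.
U+3D594: 4-byte form → F0 BD 96 94.
U+10437: 4-byte form → F0 90 90 B7.
U+10003: 4-byte form → F0 90 80 83.
U+AFD3: 3-byte form → EA BF 93.
Concatenated (28 bytes): F0 A3 8B A2 E1 84 91 F0 92 8D 87 CE A1 F0 BD 96 94 F0 90 90 B7 F0 90 80 83 EA BF 93.

F0 A3 8B A2 E1 84 91 F0 92 8D 87 CE A1 F0 BD 96 94 F0 90 90 B7 F0 90 80 83 EA BF 93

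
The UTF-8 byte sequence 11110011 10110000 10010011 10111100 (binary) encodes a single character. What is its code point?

Leading byte 0xF3 = 11110011 matches 11110xxx → 4-byte sequence.
Byte 1: 0xF3 = 11110011, payload 011 (3 bits).
Byte 2: 0xB0 = 10110000 (10xxxxxx ✓), payload 110000.
Byte 3: 0x93 = 10010011 (10xxxxxx ✓), payload 010011.
Byte 4: 0xBC = 10111100 (10xxxxxx ✓), payload 111100.
Concatenate: 011110000010011111100 = 0xF04FC (21 bits → U+F04FC).

U+F04FC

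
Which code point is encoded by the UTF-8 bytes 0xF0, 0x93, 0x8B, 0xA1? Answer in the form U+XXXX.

Leading byte 0xF0 = 11110000 matches 11110xxx → 4-byte sequence.
Byte 1: 0xF0 = 11110000, payload 000 (3 bits).
Byte 2: 0x93 = 10010011 (10xxxxxx ✓), payload 010011.
Byte 3: 0x8B = 10001011 (10xxxxxx ✓), payload 001011.
Byte 4: 0xA1 = 10100001 (10xxxxxx ✓), payload 100001.
Concatenate: 000010011001011100001 = 0x132E1 (21 bits → U+132E1).

U+132E1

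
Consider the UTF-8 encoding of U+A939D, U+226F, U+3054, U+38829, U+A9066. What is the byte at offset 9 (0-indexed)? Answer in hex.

U+A939D → 4-byte form F2 A9 8E 9D at offsets 0–3.
U+226F → 3-byte form E2 89 AF at offsets 4–6.
U+3054 → 3-byte form E3 81 94 at offsets 7–9.
Offset 9 falls in char 3's range; it's byte 3 of E3 81 94 = 0x94.

0x94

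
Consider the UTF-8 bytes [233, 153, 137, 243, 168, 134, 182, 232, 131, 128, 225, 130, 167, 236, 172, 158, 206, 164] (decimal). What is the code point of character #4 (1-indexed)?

U+10A7

Offset 0: leading byte 0xE9 = 11101001 → 3-byte char #1 = E9 99 89.
Offset 3: leading byte 0xF3 = 11110011 → 4-byte char #2 = F3 A8 86 B6.
Offset 7: leading byte 0xE8 = 11101000 → 3-byte char #3 = E8 83 80.
Offset 10: leading byte 0xE1 = 11100001 → 3-byte char #4 = E1 82 A7.
Leading byte 0xE1 = 11100001 matches 1110xxxx → 3-byte sequence.
Byte 1: 0xE1 = 11100001, payload 0001 (4 bits).
Byte 2: 0x82 = 10000010 (10xxxxxx ✓), payload 000010.
Byte 3: 0xA7 = 10100111 (10xxxxxx ✓), payload 100111.
Concatenate: 0001000010100111 = 0x10A7 (16 bits → U+10A7).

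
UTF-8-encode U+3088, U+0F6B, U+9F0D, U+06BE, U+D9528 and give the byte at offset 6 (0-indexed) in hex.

0xE9

U+3088 → 3-byte form E3 82 88 at offsets 0–2.
U+0F6B → 3-byte form E0 BD AB at offsets 3–5.
U+9F0D → 3-byte form E9 BC 8D at offsets 6–8.
Offset 6 falls in char 3's range; it's byte 1 of E9 BC 8D = 0xE9.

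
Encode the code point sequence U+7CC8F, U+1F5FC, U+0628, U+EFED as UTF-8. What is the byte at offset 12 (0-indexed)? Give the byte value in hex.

0xAD

U+7CC8F → 4-byte form F1 BC B2 8F at offsets 0–3.
U+1F5FC → 4-byte form F0 9F 97 BC at offsets 4–7.
U+0628 → 2-byte form D8 A8 at offsets 8–9.
U+EFED → 3-byte form EE BF AD at offsets 10–12.
Offset 12 falls in char 4's range; it's byte 3 of EE BF AD = 0xAD.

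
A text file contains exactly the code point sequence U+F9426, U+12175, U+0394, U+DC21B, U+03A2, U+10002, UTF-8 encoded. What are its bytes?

F3 B9 90 A6 F0 92 85 B5 CE 94 F3 9C 88 9B CE A2 F0 90 80 82

U+F9426: 4-byte form → F3 B9 90 A6.
U+12175: 4-byte form → F0 92 85 B5.
U+0394: 2-byte form → CE 94.
U+DC21B: 4-byte form → F3 9C 88 9B.
U+03A2: 2-byte form → CE A2.
U+10002: 4-byte form → F0 90 80 82.
Concatenated (20 bytes): F3 B9 90 A6 F0 92 85 B5 CE 94 F3 9C 88 9B CE A2 F0 90 80 82.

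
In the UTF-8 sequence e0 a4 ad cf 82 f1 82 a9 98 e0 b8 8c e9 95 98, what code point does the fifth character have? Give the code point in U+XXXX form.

Offset 0: leading byte 0xE0 = 11100000 → 3-byte char #1 = E0 A4 AD.
Offset 3: leading byte 0xCF = 11001111 → 2-byte char #2 = CF 82.
Offset 5: leading byte 0xF1 = 11110001 → 4-byte char #3 = F1 82 A9 98.
Offset 9: leading byte 0xE0 = 11100000 → 3-byte char #4 = E0 B8 8C.
Offset 12: leading byte 0xE9 = 11101001 → 3-byte char #5 = E9 95 98.
Leading byte 0xE9 = 11101001 matches 1110xxxx → 3-byte sequence.
Byte 1: 0xE9 = 11101001, payload 1001 (4 bits).
Byte 2: 0x95 = 10010101 (10xxxxxx ✓), payload 010101.
Byte 3: 0x98 = 10011000 (10xxxxxx ✓), payload 011000.
Concatenate: 1001010101011000 = 0x9558 (16 bits → U+9558).

U+9558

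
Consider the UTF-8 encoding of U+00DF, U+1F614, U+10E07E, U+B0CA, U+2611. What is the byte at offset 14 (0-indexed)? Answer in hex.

0x98

U+00DF → 2-byte form C3 9F at offsets 0–1.
U+1F614 → 4-byte form F0 9F 98 94 at offsets 2–5.
U+10E07E → 4-byte form F4 8E 81 BE at offsets 6–9.
U+B0CA → 3-byte form EB 83 8A at offsets 10–12.
U+2611 → 3-byte form E2 98 91 at offsets 13–15.
Offset 14 falls in char 5's range; it's byte 2 of E2 98 91 = 0x98.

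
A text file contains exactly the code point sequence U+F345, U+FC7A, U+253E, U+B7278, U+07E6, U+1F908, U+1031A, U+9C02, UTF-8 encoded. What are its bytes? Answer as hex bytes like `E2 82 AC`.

EF 8D 85 EF B1 BA E2 94 BE F2 B7 89 B8 DF A6 F0 9F A4 88 F0 90 8C 9A E9 B0 82

U+F345: 3-byte form → EF 8D 85.
U+FC7A: 3-byte form → EF B1 BA.
U+253E: 3-byte form → E2 94 BE.
U+B7278: 4-byte form → F2 B7 89 B8.
U+07E6: 2-byte form → DF A6.
U+1F908: 4-byte form → F0 9F A4 88.
U+1031A: 4-byte form → F0 90 8C 9A.
U+9C02: 3-byte form → E9 B0 82.
Concatenated (26 bytes): EF 8D 85 EF B1 BA E2 94 BE F2 B7 89 B8 DF A6 F0 9F A4 88 F0 90 8C 9A E9 B0 82.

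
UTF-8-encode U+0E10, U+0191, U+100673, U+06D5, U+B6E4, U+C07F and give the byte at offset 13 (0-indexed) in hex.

0xA4

U+0E10 → 3-byte form E0 B8 90 at offsets 0–2.
U+0191 → 2-byte form C6 91 at offsets 3–4.
U+100673 → 4-byte form F4 80 99 B3 at offsets 5–8.
U+06D5 → 2-byte form DB 95 at offsets 9–10.
U+B6E4 → 3-byte form EB 9B A4 at offsets 11–13.
Offset 13 falls in char 5's range; it's byte 3 of EB 9B A4 = 0xA4.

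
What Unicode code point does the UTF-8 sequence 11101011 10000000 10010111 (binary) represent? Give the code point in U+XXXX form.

Leading byte 0xEB = 11101011 matches 1110xxxx → 3-byte sequence.
Byte 1: 0xEB = 11101011, payload 1011 (4 bits).
Byte 2: 0x80 = 10000000 (10xxxxxx ✓), payload 000000.
Byte 3: 0x97 = 10010111 (10xxxxxx ✓), payload 010111.
Concatenate: 1011000000010111 = 0xB017 (16 bits → U+B017).

U+B017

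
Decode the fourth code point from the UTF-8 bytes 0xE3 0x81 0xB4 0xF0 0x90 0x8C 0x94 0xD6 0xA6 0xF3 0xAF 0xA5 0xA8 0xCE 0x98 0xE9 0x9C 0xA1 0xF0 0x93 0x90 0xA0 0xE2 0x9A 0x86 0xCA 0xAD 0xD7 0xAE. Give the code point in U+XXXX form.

U+EF968

Offset 0: leading byte 0xE3 = 11100011 → 3-byte char #1 = E3 81 B4.
Offset 3: leading byte 0xF0 = 11110000 → 4-byte char #2 = F0 90 8C 94.
Offset 7: leading byte 0xD6 = 11010110 → 2-byte char #3 = D6 A6.
Offset 9: leading byte 0xF3 = 11110011 → 4-byte char #4 = F3 AF A5 A8.
Leading byte 0xF3 = 11110011 matches 11110xxx → 4-byte sequence.
Byte 1: 0xF3 = 11110011, payload 011 (3 bits).
Byte 2: 0xAF = 10101111 (10xxxxxx ✓), payload 101111.
Byte 3: 0xA5 = 10100101 (10xxxxxx ✓), payload 100101.
Byte 4: 0xA8 = 10101000 (10xxxxxx ✓), payload 101000.
Concatenate: 011101111100101101000 = 0xEF968 (21 bits → U+EF968).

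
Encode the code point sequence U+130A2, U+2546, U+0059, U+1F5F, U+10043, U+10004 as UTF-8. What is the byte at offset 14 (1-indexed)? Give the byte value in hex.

0x81

1-indexed offset 14 is 0-indexed offset 13.
U+130A2 → 4-byte form F0 93 82 A2 at offsets 0–3.
U+2546 → 3-byte form E2 95 86 at offsets 4–6.
U+0059 → 1-byte form 59 at offsets 7–7.
U+1F5F → 3-byte form E1 BD 9F at offsets 8–10.
U+10043 → 4-byte form F0 90 81 83 at offsets 11–14.
Offset 13 falls in char 5's range; it's byte 3 of F0 90 81 83 = 0x81.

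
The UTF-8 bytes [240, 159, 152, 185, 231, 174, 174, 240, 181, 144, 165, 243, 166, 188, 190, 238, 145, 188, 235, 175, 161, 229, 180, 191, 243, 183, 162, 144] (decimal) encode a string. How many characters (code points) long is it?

8

Byte at offset 0: 0xF0 = 11110000 → 4-byte char (#1). Advance 4.
Byte at offset 4: 0xE7 = 11100111 → 3-byte char (#2). Advance 3.
Byte at offset 7: 0xF0 = 11110000 → 4-byte char (#3). Advance 4.
Byte at offset 11: 0xF3 = 11110011 → 4-byte char (#4). Advance 4.
Byte at offset 15: 0xEE = 11101110 → 3-byte char (#5). Advance 3.
Byte at offset 18: 0xEB = 11101011 → 3-byte char (#6). Advance 3.
Byte at offset 21: 0xE5 = 11100101 → 3-byte char (#7). Advance 3.
Byte at offset 24: 0xF3 = 11110011 → 4-byte char (#8). Advance 4.
Reached end at offset 28 after 8 code points.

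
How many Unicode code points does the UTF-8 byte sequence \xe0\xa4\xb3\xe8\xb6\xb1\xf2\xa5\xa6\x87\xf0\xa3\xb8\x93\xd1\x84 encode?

Byte at offset 0: 0xE0 = 11100000 → 3-byte char (#1). Advance 3.
Byte at offset 3: 0xE8 = 11101000 → 3-byte char (#2). Advance 3.
Byte at offset 6: 0xF2 = 11110010 → 4-byte char (#3). Advance 4.
Byte at offset 10: 0xF0 = 11110000 → 4-byte char (#4). Advance 4.
Byte at offset 14: 0xD1 = 11010001 → 2-byte char (#5). Advance 2.
Reached end at offset 16 after 5 code points.

5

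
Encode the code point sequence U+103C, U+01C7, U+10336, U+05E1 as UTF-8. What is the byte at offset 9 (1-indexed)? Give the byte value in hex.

1-indexed offset 9 is 0-indexed offset 8.
U+103C → 3-byte form E1 80 BC at offsets 0–2.
U+01C7 → 2-byte form C7 87 at offsets 3–4.
U+10336 → 4-byte form F0 90 8C B6 at offsets 5–8.
Offset 8 falls in char 3's range; it's byte 4 of F0 90 8C B6 = 0xB6.

0xB6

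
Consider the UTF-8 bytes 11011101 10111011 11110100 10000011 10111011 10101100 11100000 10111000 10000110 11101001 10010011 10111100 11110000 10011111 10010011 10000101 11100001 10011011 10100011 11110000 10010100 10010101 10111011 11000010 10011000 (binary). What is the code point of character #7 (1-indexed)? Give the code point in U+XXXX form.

U+1457B

Offset 0: leading byte 0xDD = 11011101 → 2-byte char #1 = DD BB.
Offset 2: leading byte 0xF4 = 11110100 → 4-byte char #2 = F4 83 BB AC.
Offset 6: leading byte 0xE0 = 11100000 → 3-byte char #3 = E0 B8 86.
Offset 9: leading byte 0xE9 = 11101001 → 3-byte char #4 = E9 93 BC.
Offset 12: leading byte 0xF0 = 11110000 → 4-byte char #5 = F0 9F 93 85.
Offset 16: leading byte 0xE1 = 11100001 → 3-byte char #6 = E1 9B A3.
Offset 19: leading byte 0xF0 = 11110000 → 4-byte char #7 = F0 94 95 BB.
Leading byte 0xF0 = 11110000 matches 11110xxx → 4-byte sequence.
Byte 1: 0xF0 = 11110000, payload 000 (3 bits).
Byte 2: 0x94 = 10010100 (10xxxxxx ✓), payload 010100.
Byte 3: 0x95 = 10010101 (10xxxxxx ✓), payload 010101.
Byte 4: 0xBB = 10111011 (10xxxxxx ✓), payload 111011.
Concatenate: 000010100010101111011 = 0x1457B (21 bits → U+1457B).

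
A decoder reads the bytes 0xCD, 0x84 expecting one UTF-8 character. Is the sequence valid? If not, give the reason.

valid

Leading byte 0xCD = 11001101 → 2-byte form.
Continuation bytes 0x84=10000100 all match 10xxxxxx.
Decoded value 0x344 is ≥ 0x80 (shortest form) and not a surrogate.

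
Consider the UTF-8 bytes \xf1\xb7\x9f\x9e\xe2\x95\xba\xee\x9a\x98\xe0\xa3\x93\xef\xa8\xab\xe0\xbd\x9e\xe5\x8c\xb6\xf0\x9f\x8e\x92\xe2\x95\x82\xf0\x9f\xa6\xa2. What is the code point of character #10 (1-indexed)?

Offset 0: leading byte 0xF1 = 11110001 → 4-byte char #1 = F1 B7 9F 9E.
Offset 4: leading byte 0xE2 = 11100010 → 3-byte char #2 = E2 95 BA.
Offset 7: leading byte 0xEE = 11101110 → 3-byte char #3 = EE 9A 98.
Offset 10: leading byte 0xE0 = 11100000 → 3-byte char #4 = E0 A3 93.
Offset 13: leading byte 0xEF = 11101111 → 3-byte char #5 = EF A8 AB.
Offset 16: leading byte 0xE0 = 11100000 → 3-byte char #6 = E0 BD 9E.
Offset 19: leading byte 0xE5 = 11100101 → 3-byte char #7 = E5 8C B6.
Offset 22: leading byte 0xF0 = 11110000 → 4-byte char #8 = F0 9F 8E 92.
Offset 26: leading byte 0xE2 = 11100010 → 3-byte char #9 = E2 95 82.
Offset 29: leading byte 0xF0 = 11110000 → 4-byte char #10 = F0 9F A6 A2.
Leading byte 0xF0 = 11110000 matches 11110xxx → 4-byte sequence.
Byte 1: 0xF0 = 11110000, payload 000 (3 bits).
Byte 2: 0x9F = 10011111 (10xxxxxx ✓), payload 011111.
Byte 3: 0xA6 = 10100110 (10xxxxxx ✓), payload 100110.
Byte 4: 0xA2 = 10100010 (10xxxxxx ✓), payload 100010.
Concatenate: 000011111100110100010 = 0x1F9A2 (21 bits → U+1F9A2).

U+1F9A2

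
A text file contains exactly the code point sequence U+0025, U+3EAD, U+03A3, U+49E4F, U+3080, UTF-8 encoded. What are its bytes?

U+0025: 1-byte form → 25.
U+3EAD: 3-byte form → E3 BA AD.
U+03A3: 2-byte form → CE A3.
U+49E4F: 4-byte form → F1 89 B9 8F.
U+3080: 3-byte form → E3 82 80.
Concatenated (13 bytes): 25 E3 BA AD CE A3 F1 89 B9 8F E3 82 80.

25 E3 BA AD CE A3 F1 89 B9 8F E3 82 80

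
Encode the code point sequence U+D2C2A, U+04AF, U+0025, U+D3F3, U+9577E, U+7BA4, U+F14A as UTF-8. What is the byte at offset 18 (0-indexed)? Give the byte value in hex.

0x85

U+D2C2A → 4-byte form F3 92 B0 AA at offsets 0–3.
U+04AF → 2-byte form D2 AF at offsets 4–5.
U+0025 → 1-byte form 25 at offsets 6–6.
U+D3F3 → 3-byte form ED 8F B3 at offsets 7–9.
U+9577E → 4-byte form F2 95 9D BE at offsets 10–13.
U+7BA4 → 3-byte form E7 AE A4 at offsets 14–16.
U+F14A → 3-byte form EF 85 8A at offsets 17–19.
Offset 18 falls in char 7's range; it's byte 2 of EF 85 8A = 0x85.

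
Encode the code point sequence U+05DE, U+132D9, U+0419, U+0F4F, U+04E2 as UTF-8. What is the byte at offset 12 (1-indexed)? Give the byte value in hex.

0xD3

1-indexed offset 12 is 0-indexed offset 11.
U+05DE → 2-byte form D7 9E at offsets 0–1.
U+132D9 → 4-byte form F0 93 8B 99 at offsets 2–5.
U+0419 → 2-byte form D0 99 at offsets 6–7.
U+0F4F → 3-byte form E0 BD 8F at offsets 8–10.
U+04E2 → 2-byte form D3 A2 at offsets 11–12.
Offset 11 falls in char 5's range; it's byte 1 of D3 A2 = 0xD3.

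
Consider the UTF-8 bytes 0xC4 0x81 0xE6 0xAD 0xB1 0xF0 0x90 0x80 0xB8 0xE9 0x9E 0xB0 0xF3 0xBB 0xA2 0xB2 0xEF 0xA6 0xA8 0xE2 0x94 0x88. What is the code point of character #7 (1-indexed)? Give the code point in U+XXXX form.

Offset 0: leading byte 0xC4 = 11000100 → 2-byte char #1 = C4 81.
Offset 2: leading byte 0xE6 = 11100110 → 3-byte char #2 = E6 AD B1.
Offset 5: leading byte 0xF0 = 11110000 → 4-byte char #3 = F0 90 80 B8.
Offset 9: leading byte 0xE9 = 11101001 → 3-byte char #4 = E9 9E B0.
Offset 12: leading byte 0xF3 = 11110011 → 4-byte char #5 = F3 BB A2 B2.
Offset 16: leading byte 0xEF = 11101111 → 3-byte char #6 = EF A6 A8.
Offset 19: leading byte 0xE2 = 11100010 → 3-byte char #7 = E2 94 88.
Leading byte 0xE2 = 11100010 matches 1110xxxx → 3-byte sequence.
Byte 1: 0xE2 = 11100010, payload 0010 (4 bits).
Byte 2: 0x94 = 10010100 (10xxxxxx ✓), payload 010100.
Byte 3: 0x88 = 10001000 (10xxxxxx ✓), payload 001000.
Concatenate: 0010010100001000 = 0x2508 (16 bits → U+2508).

U+2508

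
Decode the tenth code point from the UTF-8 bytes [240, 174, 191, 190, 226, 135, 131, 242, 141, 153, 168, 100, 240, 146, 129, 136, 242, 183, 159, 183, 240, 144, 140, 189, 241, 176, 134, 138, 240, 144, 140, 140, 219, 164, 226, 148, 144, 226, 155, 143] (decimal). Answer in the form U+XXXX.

U+06E4

Offset 0: leading byte 0xF0 = 11110000 → 4-byte char #1 = F0 AE BF BE.
Offset 4: leading byte 0xE2 = 11100010 → 3-byte char #2 = E2 87 83.
Offset 7: leading byte 0xF2 = 11110010 → 4-byte char #3 = F2 8D 99 A8.
Offset 11: leading byte 0x64 = 01100100 → 1-byte char #4 = 64.
Offset 12: leading byte 0xF0 = 11110000 → 4-byte char #5 = F0 92 81 88.
Offset 16: leading byte 0xF2 = 11110010 → 4-byte char #6 = F2 B7 9F B7.
Offset 20: leading byte 0xF0 = 11110000 → 4-byte char #7 = F0 90 8C BD.
Offset 24: leading byte 0xF1 = 11110001 → 4-byte char #8 = F1 B0 86 8A.
Offset 28: leading byte 0xF0 = 11110000 → 4-byte char #9 = F0 90 8C 8C.
Offset 32: leading byte 0xDB = 11011011 → 2-byte char #10 = DB A4.
Leading byte 0xDB = 11011011 matches 110xxxxx → 2-byte sequence.
Byte 1: 0xDB = 11011011, payload 11011 (5 bits).
Byte 2: 0xA4 = 10100100 (10xxxxxx ✓), payload 100100.
Concatenate: 11011100100 = 0x6E4 (11 bits → U+06E4).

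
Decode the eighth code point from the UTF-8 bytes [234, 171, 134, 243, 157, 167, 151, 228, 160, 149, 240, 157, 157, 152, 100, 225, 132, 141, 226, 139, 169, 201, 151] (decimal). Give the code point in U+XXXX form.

Offset 0: leading byte 0xEA = 11101010 → 3-byte char #1 = EA AB 86.
Offset 3: leading byte 0xF3 = 11110011 → 4-byte char #2 = F3 9D A7 97.
Offset 7: leading byte 0xE4 = 11100100 → 3-byte char #3 = E4 A0 95.
Offset 10: leading byte 0xF0 = 11110000 → 4-byte char #4 = F0 9D 9D 98.
Offset 14: leading byte 0x64 = 01100100 → 1-byte char #5 = 64.
Offset 15: leading byte 0xE1 = 11100001 → 3-byte char #6 = E1 84 8D.
Offset 18: leading byte 0xE2 = 11100010 → 3-byte char #7 = E2 8B A9.
Offset 21: leading byte 0xC9 = 11001001 → 2-byte char #8 = C9 97.
Leading byte 0xC9 = 11001001 matches 110xxxxx → 2-byte sequence.
Byte 1: 0xC9 = 11001001, payload 01001 (5 bits).
Byte 2: 0x97 = 10010111 (10xxxxxx ✓), payload 010111.
Concatenate: 01001010111 = 0x257 (11 bits → U+0257).

U+0257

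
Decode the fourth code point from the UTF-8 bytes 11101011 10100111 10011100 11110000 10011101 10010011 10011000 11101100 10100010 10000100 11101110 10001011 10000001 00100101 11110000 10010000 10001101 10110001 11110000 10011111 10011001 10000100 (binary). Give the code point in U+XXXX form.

Offset 0: leading byte 0xEB = 11101011 → 3-byte char #1 = EB A7 9C.
Offset 3: leading byte 0xF0 = 11110000 → 4-byte char #2 = F0 9D 93 98.
Offset 7: leading byte 0xEC = 11101100 → 3-byte char #3 = EC A2 84.
Offset 10: leading byte 0xEE = 11101110 → 3-byte char #4 = EE 8B 81.
Leading byte 0xEE = 11101110 matches 1110xxxx → 3-byte sequence.
Byte 1: 0xEE = 11101110, payload 1110 (4 bits).
Byte 2: 0x8B = 10001011 (10xxxxxx ✓), payload 001011.
Byte 3: 0x81 = 10000001 (10xxxxxx ✓), payload 000001.
Concatenate: 1110001011000001 = 0xE2C1 (16 bits → U+E2C1).

U+E2C1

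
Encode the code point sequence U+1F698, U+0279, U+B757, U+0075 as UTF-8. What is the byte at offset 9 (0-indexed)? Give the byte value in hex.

0x75

U+1F698 → 4-byte form F0 9F 9A 98 at offsets 0–3.
U+0279 → 2-byte form C9 B9 at offsets 4–5.
U+B757 → 3-byte form EB 9D 97 at offsets 6–8.
U+0075 → 1-byte form 75 at offsets 9–9.
Offset 9 falls in char 4's range; it's byte 1 of 75 = 0x75.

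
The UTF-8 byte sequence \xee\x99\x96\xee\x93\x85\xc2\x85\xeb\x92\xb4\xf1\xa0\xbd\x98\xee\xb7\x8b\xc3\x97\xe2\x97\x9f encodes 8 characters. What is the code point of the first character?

U+E656

Offset 0: leading byte 0xEE = 11101110 → 3-byte char #1 = EE 99 96.
Leading byte 0xEE = 11101110 matches 1110xxxx → 3-byte sequence.
Byte 1: 0xEE = 11101110, payload 1110 (4 bits).
Byte 2: 0x99 = 10011001 (10xxxxxx ✓), payload 011001.
Byte 3: 0x96 = 10010110 (10xxxxxx ✓), payload 010110.
Concatenate: 1110011001010110 = 0xE656 (16 bits → U+E656).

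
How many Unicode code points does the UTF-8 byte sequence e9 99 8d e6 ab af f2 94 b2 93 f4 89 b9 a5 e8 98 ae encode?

Byte at offset 0: 0xE9 = 11101001 → 3-byte char (#1). Advance 3.
Byte at offset 3: 0xE6 = 11100110 → 3-byte char (#2). Advance 3.
Byte at offset 6: 0xF2 = 11110010 → 4-byte char (#3). Advance 4.
Byte at offset 10: 0xF4 = 11110100 → 4-byte char (#4). Advance 4.
Byte at offset 14: 0xE8 = 11101000 → 3-byte char (#5). Advance 3.
Reached end at offset 17 after 5 code points.

5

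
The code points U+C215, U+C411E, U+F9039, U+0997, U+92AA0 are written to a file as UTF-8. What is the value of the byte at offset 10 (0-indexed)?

U+C215 → 3-byte form EC 88 95 at offsets 0–2.
U+C411E → 4-byte form F3 84 84 9E at offsets 3–6.
U+F9039 → 4-byte form F3 B9 80 B9 at offsets 7–10.
Offset 10 falls in char 3's range; it's byte 4 of F3 B9 80 B9 = 0xB9.

0xB9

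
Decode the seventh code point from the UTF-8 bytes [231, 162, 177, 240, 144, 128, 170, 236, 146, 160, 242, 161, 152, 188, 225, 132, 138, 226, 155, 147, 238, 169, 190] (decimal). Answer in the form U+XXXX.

U+EA7E

Offset 0: leading byte 0xE7 = 11100111 → 3-byte char #1 = E7 A2 B1.
Offset 3: leading byte 0xF0 = 11110000 → 4-byte char #2 = F0 90 80 AA.
Offset 7: leading byte 0xEC = 11101100 → 3-byte char #3 = EC 92 A0.
Offset 10: leading byte 0xF2 = 11110010 → 4-byte char #4 = F2 A1 98 BC.
Offset 14: leading byte 0xE1 = 11100001 → 3-byte char #5 = E1 84 8A.
Offset 17: leading byte 0xE2 = 11100010 → 3-byte char #6 = E2 9B 93.
Offset 20: leading byte 0xEE = 11101110 → 3-byte char #7 = EE A9 BE.
Leading byte 0xEE = 11101110 matches 1110xxxx → 3-byte sequence.
Byte 1: 0xEE = 11101110, payload 1110 (4 bits).
Byte 2: 0xA9 = 10101001 (10xxxxxx ✓), payload 101001.
Byte 3: 0xBE = 10111110 (10xxxxxx ✓), payload 111110.
Concatenate: 1110101001111110 = 0xEA7E (16 bits → U+EA7E).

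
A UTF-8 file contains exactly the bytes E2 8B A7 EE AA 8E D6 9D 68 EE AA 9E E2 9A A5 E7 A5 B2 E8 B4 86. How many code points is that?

Byte at offset 0: 0xE2 = 11100010 → 3-byte char (#1). Advance 3.
Byte at offset 3: 0xEE = 11101110 → 3-byte char (#2). Advance 3.
Byte at offset 6: 0xD6 = 11010110 → 2-byte char (#3). Advance 2.
Byte at offset 8: 0x68 = 01101000 → 1-byte char (#4). Advance 1.
Byte at offset 9: 0xEE = 11101110 → 3-byte char (#5). Advance 3.
Byte at offset 12: 0xE2 = 11100010 → 3-byte char (#6). Advance 3.
Byte at offset 15: 0xE7 = 11100111 → 3-byte char (#7). Advance 3.
Byte at offset 18: 0xE8 = 11101000 → 3-byte char (#8). Advance 3.
Reached end at offset 21 after 8 code points.

8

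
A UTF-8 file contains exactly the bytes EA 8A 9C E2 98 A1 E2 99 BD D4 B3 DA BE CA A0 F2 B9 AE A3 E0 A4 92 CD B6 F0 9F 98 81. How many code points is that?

Byte at offset 0: 0xEA = 11101010 → 3-byte char (#1). Advance 3.
Byte at offset 3: 0xE2 = 11100010 → 3-byte char (#2). Advance 3.
Byte at offset 6: 0xE2 = 11100010 → 3-byte char (#3). Advance 3.
Byte at offset 9: 0xD4 = 11010100 → 2-byte char (#4). Advance 2.
Byte at offset 11: 0xDA = 11011010 → 2-byte char (#5). Advance 2.
Byte at offset 13: 0xCA = 11001010 → 2-byte char (#6). Advance 2.
Byte at offset 15: 0xF2 = 11110010 → 4-byte char (#7). Advance 4.
Byte at offset 19: 0xE0 = 11100000 → 3-byte char (#8). Advance 3.
Byte at offset 22: 0xCD = 11001101 → 2-byte char (#9). Advance 2.
Byte at offset 24: 0xF0 = 11110000 → 4-byte char (#10). Advance 4.
Reached end at offset 28 after 10 code points.

10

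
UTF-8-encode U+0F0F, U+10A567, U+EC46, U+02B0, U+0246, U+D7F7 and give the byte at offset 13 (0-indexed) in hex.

0x86

U+0F0F → 3-byte form E0 BC 8F at offsets 0–2.
U+10A567 → 4-byte form F4 8A 95 A7 at offsets 3–6.
U+EC46 → 3-byte form EE B1 86 at offsets 7–9.
U+02B0 → 2-byte form CA B0 at offsets 10–11.
U+0246 → 2-byte form C9 86 at offsets 12–13.
Offset 13 falls in char 5's range; it's byte 2 of C9 86 = 0x86.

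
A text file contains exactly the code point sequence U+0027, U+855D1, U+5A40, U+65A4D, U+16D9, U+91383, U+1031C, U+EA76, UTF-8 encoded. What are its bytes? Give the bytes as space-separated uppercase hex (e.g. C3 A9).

U+0027: 1-byte form → 27.
U+855D1: 4-byte form → F2 85 97 91.
U+5A40: 3-byte form → E5 A9 80.
U+65A4D: 4-byte form → F1 A5 A9 8D.
U+16D9: 3-byte form → E1 9B 99.
U+91383: 4-byte form → F2 91 8E 83.
U+1031C: 4-byte form → F0 90 8C 9C.
U+EA76: 3-byte form → EE A9 B6.
Concatenated (26 bytes): 27 F2 85 97 91 E5 A9 80 F1 A5 A9 8D E1 9B 99 F2 91 8E 83 F0 90 8C 9C EE A9 B6.

27 F2 85 97 91 E5 A9 80 F1 A5 A9 8D E1 9B 99 F2 91 8E 83 F0 90 8C 9C EE A9 B6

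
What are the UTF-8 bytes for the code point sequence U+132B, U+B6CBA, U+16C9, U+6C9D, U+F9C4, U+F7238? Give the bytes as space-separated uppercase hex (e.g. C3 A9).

U+132B: 3-byte form → E1 8C AB.
U+B6CBA: 4-byte form → F2 B6 B2 BA.
U+16C9: 3-byte form → E1 9B 89.
U+6C9D: 3-byte form → E6 B2 9D.
U+F9C4: 3-byte form → EF A7 84.
U+F7238: 4-byte form → F3 B7 88 B8.
Concatenated (20 bytes): E1 8C AB F2 B6 B2 BA E1 9B 89 E6 B2 9D EF A7 84 F3 B7 88 B8.

E1 8C AB F2 B6 B2 BA E1 9B 89 E6 B2 9D EF A7 84 F3 B7 88 B8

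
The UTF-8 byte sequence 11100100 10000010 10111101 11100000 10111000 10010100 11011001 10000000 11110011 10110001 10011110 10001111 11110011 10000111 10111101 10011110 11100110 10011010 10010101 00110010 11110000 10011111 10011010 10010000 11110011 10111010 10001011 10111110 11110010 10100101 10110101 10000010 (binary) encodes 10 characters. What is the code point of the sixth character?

Offset 0: leading byte 0xE4 = 11100100 → 3-byte char #1 = E4 82 BD.
Offset 3: leading byte 0xE0 = 11100000 → 3-byte char #2 = E0 B8 94.
Offset 6: leading byte 0xD9 = 11011001 → 2-byte char #3 = D9 80.
Offset 8: leading byte 0xF3 = 11110011 → 4-byte char #4 = F3 B1 9E 8F.
Offset 12: leading byte 0xF3 = 11110011 → 4-byte char #5 = F3 87 BD 9E.
Offset 16: leading byte 0xE6 = 11100110 → 3-byte char #6 = E6 9A 95.
Leading byte 0xE6 = 11100110 matches 1110xxxx → 3-byte sequence.
Byte 1: 0xE6 = 11100110, payload 0110 (4 bits).
Byte 2: 0x9A = 10011010 (10xxxxxx ✓), payload 011010.
Byte 3: 0x95 = 10010101 (10xxxxxx ✓), payload 010101.
Concatenate: 0110011010010101 = 0x6695 (16 bits → U+6695).

U+6695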